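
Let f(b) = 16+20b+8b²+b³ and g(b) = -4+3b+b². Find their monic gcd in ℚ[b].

4+b

Euclidean algorithm in ℚ[b]:
  b³+8b²+20b+16 = (b+5)(b²+3b-4) + (9b+36)
  b²+3b-4 = ((1/9)b-1/9)(9b+36) + (0)
Last nonzero remainder: 9b+36. Dividing through by 9 gives the monic gcd b+4.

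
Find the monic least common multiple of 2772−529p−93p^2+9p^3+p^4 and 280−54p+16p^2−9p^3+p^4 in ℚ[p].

By polynomial division,
  p^4+9p^3−93p^2−529p+2772 = (p^4−9p^3+16p^2−54p+280) + (18p^3−109p^2−475p+2492)
  p^4−9p^3+16p^2−54p+280 = ((1/18)p−53/324)(18p^3−109p^2−475p+2492) + ((7957/324)p^2−(87527/324)p+55699/81)
  18p^3−109p^2−475p+2492 = ((5832/7957)p+28836/7957)((7957/324)p^2−(87527/324)p+55699/81) + (0)
Last nonzero remainder: (7957/324)p^2−(87527/324)p+55699/81. Dividing through by 7957/324 gives the monic gcd p^2−11p+28.
Then lcm(f, g) = f·g / gcd(f, g); expanding and making the result monic gives the answer.

27720+254p+784p^2−625p^3−65p^4+11p^5+p^6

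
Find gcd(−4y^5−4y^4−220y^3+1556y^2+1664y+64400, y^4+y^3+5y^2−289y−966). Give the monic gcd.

y^3−2y^2+11y−322

Repeated division with remainder:
  −4y^5−4y^4−220y^3+1556y^2+1664y+64400 = (−4y)(y^4+y^3+5y^2−289y−966) + (−200y^3+400y^2−2200y+64400)
  y^4+y^3+5y^2−289y−966 = (−(1/200)y−3/200)(−200y^3+400y^2−2200y+64400) + (0)
Last nonzero remainder: −200y^3+400y^2−2200y+64400. Dividing through by −200 gives the monic gcd y^3−2y^2+11y−322.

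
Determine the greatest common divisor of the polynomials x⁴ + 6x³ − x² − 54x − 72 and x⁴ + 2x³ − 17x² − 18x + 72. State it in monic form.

x³ + 4x² − 9x − 36

Repeated division with remainder:
  x⁴ + 6x³ − x² − 54x − 72 = (x⁴ + 2x³ − 17x² − 18x + 72) + (4x³ + 16x² − 36x − 144)
  x⁴ + 2x³ − 17x² − 18x + 72 = ((1/4)x − 1/2)(4x³ + 16x² − 36x − 144) + (0)
Last nonzero remainder: 4x³ + 16x² − 36x − 144. Dividing through by 4 gives the monic gcd x³ + 4x² − 9x − 36.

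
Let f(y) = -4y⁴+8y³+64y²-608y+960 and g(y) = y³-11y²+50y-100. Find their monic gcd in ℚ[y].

Euclidean algorithm in ℚ[y]:
  -4y⁴+8y³+64y²-608y+960 = (-4y-36)(y³-11y²+50y-100) + (-132y²+792y-2640)
  y³-11y²+50y-100 = (-(1/132)y+5/132)(-132y²+792y-2640) + (0)
Last nonzero remainder: -132y²+792y-2640. Dividing through by -132 gives the monic gcd y²-6y+20.

y²-6y+20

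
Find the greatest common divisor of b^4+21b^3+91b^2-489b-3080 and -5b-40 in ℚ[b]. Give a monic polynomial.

Apply the Euclidean algorithm:
  b^4+21b^3+91b^2-489b-3080 = (-(1/5)b^3-(13/5)b^2+(13/5)b+77)(-5b-40) + (0)
Last nonzero remainder: -5b-40. Dividing through by -5 gives the monic gcd b+8.

b+8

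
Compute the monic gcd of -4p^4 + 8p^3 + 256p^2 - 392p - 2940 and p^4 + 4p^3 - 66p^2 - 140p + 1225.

p^2 + 2p - 35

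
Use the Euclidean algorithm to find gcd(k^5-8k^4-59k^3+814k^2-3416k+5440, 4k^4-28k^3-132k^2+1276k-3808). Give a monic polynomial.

k^3-14k^2+65k-136

Apply the Euclidean algorithm:
  k^5-8k^4-59k^3+814k^2-3416k+5440 = ((1/4)k-1/4)(4k^4-28k^3-132k^2+1276k-3808) + (-33k^3+462k^2-2145k+4488)
  4k^4-28k^3-132k^2+1276k-3808 = (-(4/33)k-28/33)(-33k^3+462k^2-2145k+4488) + (0)
Last nonzero remainder: -33k^3+462k^2-2145k+4488. Dividing through by -33 gives the monic gcd k^3-14k^2+65k-136.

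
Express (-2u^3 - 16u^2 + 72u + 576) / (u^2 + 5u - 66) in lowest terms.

(-2u^2 - 28u - 96)/(u + 11)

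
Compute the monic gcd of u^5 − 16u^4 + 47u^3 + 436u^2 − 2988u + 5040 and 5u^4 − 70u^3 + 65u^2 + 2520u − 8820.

u^3 − 7u^2 − 36u + 252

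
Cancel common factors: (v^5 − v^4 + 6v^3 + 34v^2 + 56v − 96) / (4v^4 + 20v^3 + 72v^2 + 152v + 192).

(v^3 − 5v^2 + 20v − 16)/(4v^2 + 4v + 32)

Apply the Euclidean algorithm:
  v^5 − v^4 + 6v^3 + 34v^2 + 56v − 96 = ((1/4)v − 3/2)(4v^4 + 20v^3 + 72v^2 + 152v + 192) + (18v^3 + 104v^2 + 236v + 192)
  4v^4 + 20v^3 + 72v^2 + 152v + 192 = ((2/9)v − 14/81)(18v^3 + 104v^2 + 236v + 192) + ((3040/81)v^2 + (12160/81)v + 6080/27)
  18v^3 + 104v^2 + 236v + 192 = ((729/1520)v + 81/95)((3040/81)v^2 + (12160/81)v + 6080/27) + (0)
Last nonzero remainder: (3040/81)v^2 + (12160/81)v + 6080/27. Dividing through by 3040/81 gives the monic gcd v^2 + 4v + 6.
Cancel v^2 + 4v + 6 from numerator and denominator to get the reduced form.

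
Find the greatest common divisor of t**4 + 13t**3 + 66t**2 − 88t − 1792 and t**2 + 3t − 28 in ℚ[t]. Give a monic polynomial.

t**2 + 3t − 28

By polynomial division,
  t**4 + 13t**3 + 66t**2 − 88t − 1792 = (t**2 + 10t + 64)(t**2 + 3t − 28) + (0)
The last nonzero remainder t**2 + 3t − 28 is already monic.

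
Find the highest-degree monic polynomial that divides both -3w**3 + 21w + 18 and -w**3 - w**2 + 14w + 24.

By polynomial division,
  -3w**3 + 21w + 18 = (3)(-w**3 - w**2 + 14w + 24) + (3w**2 - 21w - 54)
  -w**3 - w**2 + 14w + 24 = (-(1/3)w - 8/3)(3w**2 - 21w - 54) + (-60w - 120)
  3w**2 - 21w - 54 = (-(1/20)w + 9/20)(-60w - 120) + (0)
Last nonzero remainder: -60w - 120. Dividing through by -60 gives the monic gcd w + 2.

w + 2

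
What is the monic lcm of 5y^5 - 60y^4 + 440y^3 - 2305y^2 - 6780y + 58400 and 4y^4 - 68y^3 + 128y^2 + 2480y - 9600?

y^7 - 16y^6 + 76y^5 - 93y^4 - 4792y^3 + 44764y^2 + 34640y - 700800

Apply the Euclidean algorithm:
  5y^5 - 60y^4 + 440y^3 - 2305y^2 - 6780y + 58400 = ((5/4)y + 25/4)(4y^4 - 68y^3 + 128y^2 + 2480y - 9600) + (705y^3 - 6205y^2 - 10280y + 118400)
  4y^4 - 68y^3 + 128y^2 + 2480y - 9600 = ((4/705)y - 4624/99405)(705y^3 - 6205y^2 - 10280y + 118400) + (-(2034032/19881)y^2 + (26442416/19881)y - 81361280/19881)
  705y^3 - 6205y^2 - 10280y + 118400 = (-(14016105/2034032)y - 3677985/127127)(-(2034032/19881)y^2 + (26442416/19881)y - 81361280/19881) + (0)
Last nonzero remainder: -(2034032/19881)y^2 + (26442416/19881)y - 81361280/19881. Dividing through by -2034032/19881 gives the monic gcd y^2 - 13y + 40.
Then lcm(f, g) = f·g / gcd(f, g); expanding and making the result monic gives the answer.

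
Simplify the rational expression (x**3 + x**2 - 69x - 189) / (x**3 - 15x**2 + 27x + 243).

(x + 7)/(x - 9)

Repeated division with remainder:
  x**3 + x**2 - 69x - 189 = (x**3 - 15x**2 + 27x + 243) + (16x**2 - 96x - 432)
  x**3 - 15x**2 + 27x + 243 = ((1/16)x - 9/16)(16x**2 - 96x - 432) + (0)
Last nonzero remainder: 16x**2 - 96x - 432. Dividing through by 16 gives the monic gcd x**2 - 6x - 27.
Cancel x**2 - 6x - 27 from numerator and denominator to get the reduced form.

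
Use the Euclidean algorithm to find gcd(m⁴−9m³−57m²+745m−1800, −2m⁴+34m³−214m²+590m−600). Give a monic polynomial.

m²−10m+25

By polynomial division,
  m⁴−9m³−57m²+745m−1800 = (−1/2)(−2m⁴+34m³−214m²+590m−600) + (8m³−164m²+1040m−2100)
  −2m⁴+34m³−214m²+590m−600 = (−(1/4)m−7/8)(8m³−164m²+1040m−2100) + (−(195/2)m²+975m−4875/2)
  8m³−164m²+1040m−2100 = (−(16/195)m+56/65)(−(195/2)m²+975m−4875/2) + (0)
Last nonzero remainder: −(195/2)m²+975m−4875/2. Dividing through by −195/2 gives the monic gcd m²−10m+25.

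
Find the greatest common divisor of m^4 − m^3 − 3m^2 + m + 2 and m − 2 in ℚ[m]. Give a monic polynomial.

m − 2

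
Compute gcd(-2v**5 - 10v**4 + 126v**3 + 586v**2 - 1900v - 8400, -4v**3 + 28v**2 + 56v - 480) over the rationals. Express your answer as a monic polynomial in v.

Apply the Euclidean algorithm:
  -2v**5 - 10v**4 + 126v**3 + 586v**2 - 1900v - 8400 = ((1/2)v**2 + 6v + 35/2)(-4v**3 + 28v**2 + 56v - 480) + (0)
Last nonzero remainder: -4v**3 + 28v**2 + 56v - 480. Dividing through by -4 gives the monic gcd v**3 - 7v**2 - 14v + 120.

v**3 - 7v**2 - 14v + 120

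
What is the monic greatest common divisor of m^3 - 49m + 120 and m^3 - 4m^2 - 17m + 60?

m^2 - 8m + 15

By polynomial division,
  m^3 - 49m + 120 = (m^3 - 4m^2 - 17m + 60) + (4m^2 - 32m + 60)
  m^3 - 4m^2 - 17m + 60 = ((1/4)m + 1)(4m^2 - 32m + 60) + (0)
Last nonzero remainder: 4m^2 - 32m + 60. Dividing through by 4 gives the monic gcd m^2 - 8m + 15.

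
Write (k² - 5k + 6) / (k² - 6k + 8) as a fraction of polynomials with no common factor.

Repeated division with remainder:
  k² - 5k + 6 = (k² - 6k + 8) + (k - 2)
  k² - 6k + 8 = (k - 4)(k - 2) + (0)
The last nonzero remainder k - 2 is already monic.
Cancel k - 2 from numerator and denominator to get the reduced form.

(k - 3)/(k - 4)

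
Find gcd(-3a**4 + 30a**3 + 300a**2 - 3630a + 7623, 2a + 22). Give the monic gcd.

a + 11

Repeated division with remainder:
  -3a**4 + 30a**3 + 300a**2 - 3630a + 7623 = (-(3/2)a**3 + (63/2)a**2 - (393/2)a + 693/2)(2a + 22) + (0)
Last nonzero remainder: 2a + 22. Dividing through by 2 gives the monic gcd a + 11.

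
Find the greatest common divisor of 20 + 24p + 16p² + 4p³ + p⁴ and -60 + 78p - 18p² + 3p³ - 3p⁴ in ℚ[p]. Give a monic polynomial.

10 + 2p + p²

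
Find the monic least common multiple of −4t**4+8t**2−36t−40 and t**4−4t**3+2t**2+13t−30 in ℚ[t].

t**5−3t**4−2t**3+15t**2−17t−30

Apply the Euclidean algorithm:
  −4t**4+8t**2−36t−40 = (−4)(t**4−4t**3+2t**2+13t−30) + (−16t**3+16t**2+16t−160)
  t**4−4t**3+2t**2+13t−30 = (−(1/16)t+3/16)(−16t**3+16t**2+16t−160) + (0)
Last nonzero remainder: −16t**3+16t**2+16t−160. Dividing through by −16 gives the monic gcd t**3−t**2−t+10.
Then lcm(f, g) = f·g / gcd(f, g); expanding and making the result monic gives the answer.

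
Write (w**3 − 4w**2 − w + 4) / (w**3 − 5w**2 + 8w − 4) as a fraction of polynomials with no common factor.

(w**2 − 3w − 4)/(w**2 − 4w + 4)

Euclidean algorithm in ℚ[w]:
  w**3 − 4w**2 − w + 4 = (w**3 − 5w**2 + 8w − 4) + (w**2 − 9w + 8)
  w**3 − 5w**2 + 8w − 4 = (w + 4)(w**2 − 9w + 8) + (36w − 36)
  w**2 − 9w + 8 = ((1/36)w − 2/9)(36w − 36) + (0)
Last nonzero remainder: 36w − 36. Dividing through by 36 gives the monic gcd w − 1.
Cancel w − 1 from numerator and denominator to get the reduced form.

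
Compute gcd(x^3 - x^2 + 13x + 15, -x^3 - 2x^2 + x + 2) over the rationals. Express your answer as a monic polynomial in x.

By polynomial division,
  x^3 - x^2 + 13x + 15 = (-1)(-x^3 - 2x^2 + x + 2) + (-3x^2 + 14x + 17)
  -x^3 - 2x^2 + x + 2 = ((1/3)x + 20/9)(-3x^2 + 14x + 17) + (-(322/9)x - 322/9)
  -3x^2 + 14x + 17 = ((27/322)x - 153/322)(-(322/9)x - 322/9) + (0)
Last nonzero remainder: -(322/9)x - 322/9. Dividing through by -322/9 gives the monic gcd x + 1.

x + 1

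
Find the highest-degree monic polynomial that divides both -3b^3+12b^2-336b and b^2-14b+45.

1

Repeated division with remainder:
  -3b^3+12b^2-336b = (-3b-30)(b^2-14b+45) + (-621b+1350)
  b^2-14b+45 = (-(1/621)b+272/14283)(-621b+1350) + (10205/529)
  -621b+1350 = (-(328509/10205)b+142830/2041)(10205/529) + (0)
The last nonzero remainder is the constant 10205/529, so the polynomials are coprime and gcd = 1.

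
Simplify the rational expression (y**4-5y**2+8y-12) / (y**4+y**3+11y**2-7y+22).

(y**2+y-6)/(y**2+2y+11)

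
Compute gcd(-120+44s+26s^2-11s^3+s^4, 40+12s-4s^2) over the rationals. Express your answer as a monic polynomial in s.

-10-3s+s^2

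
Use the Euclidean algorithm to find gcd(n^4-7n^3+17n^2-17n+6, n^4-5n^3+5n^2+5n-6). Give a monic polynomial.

n^3-6n^2+11n-6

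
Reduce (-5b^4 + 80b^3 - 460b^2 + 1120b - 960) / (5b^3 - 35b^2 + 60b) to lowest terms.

(-b^3 + 12b^2 - 44b + 48)/(b^2 - 3b)

Apply the Euclidean algorithm:
  -5b^4 + 80b^3 - 460b^2 + 1120b - 960 = (-b + 9)(5b^3 - 35b^2 + 60b) + (-85b^2 + 580b - 960)
  5b^3 - 35b^2 + 60b = (-(1/17)b + 3/289)(-85b^2 + 580b - 960) + (-(720/289)b + 2880/289)
  -85b^2 + 580b - 960 = ((4913/144)b - 289/3)(-(720/289)b + 2880/289) + (0)
Last nonzero remainder: -(720/289)b + 2880/289. Dividing through by -720/289 gives the monic gcd b - 4.
Cancel b - 4 from numerator and denominator to get the reduced form.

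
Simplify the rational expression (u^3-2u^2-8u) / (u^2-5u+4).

(u^2+2u)/(u-1)

Euclidean algorithm in ℚ[u]:
  u^3-2u^2-8u = (u+3)(u^2-5u+4) + (3u-12)
  u^2-5u+4 = ((1/3)u-1/3)(3u-12) + (0)
Last nonzero remainder: 3u-12. Dividing through by 3 gives the monic gcd u-4.
Cancel u-4 from numerator and denominator to get the reduced form.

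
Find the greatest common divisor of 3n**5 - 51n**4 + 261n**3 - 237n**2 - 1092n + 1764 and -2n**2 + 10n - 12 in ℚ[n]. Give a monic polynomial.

n**2 - 5n + 6

Repeated division with remainder:
  3n**5 - 51n**4 + 261n**3 - 237n**2 - 1092n + 1764 = (-(3/2)n**3 + 18n**2 - (63/2)n - 147)(-2n**2 + 10n - 12) + (0)
Last nonzero remainder: -2n**2 + 10n - 12. Dividing through by -2 gives the monic gcd n**2 - 5n + 6.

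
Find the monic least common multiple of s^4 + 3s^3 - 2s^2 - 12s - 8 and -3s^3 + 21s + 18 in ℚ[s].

s^5 - 11s^3 - 6s^2 + 28s + 24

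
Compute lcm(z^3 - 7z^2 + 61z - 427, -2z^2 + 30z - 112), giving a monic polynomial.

z^4 - 15z^3 + 117z^2 - 915z + 3416

Euclidean algorithm in ℚ[z]:
  z^3 - 7z^2 + 61z - 427 = (-(1/2)z - 4)(-2z^2 + 30z - 112) + (125z - 875)
  -2z^2 + 30z - 112 = (-(2/125)z + 16/125)(125z - 875) + (0)
Last nonzero remainder: 125z - 875. Dividing through by 125 gives the monic gcd z - 7.
Then lcm(f, g) = f·g / gcd(f, g); expanding and making the result monic gives the answer.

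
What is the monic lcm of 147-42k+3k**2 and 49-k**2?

343-49k-7k**2+k**3

Apply the Euclidean algorithm:
  3k**2-42k+147 = (-3)(-k**2+49) + (-42k+294)
  -k**2+49 = ((1/42)k+1/6)(-42k+294) + (0)
Last nonzero remainder: -42k+294. Dividing through by -42 gives the monic gcd k-7.
Then lcm(f, g) = f·g / gcd(f, g); expanding and making the result monic gives the answer.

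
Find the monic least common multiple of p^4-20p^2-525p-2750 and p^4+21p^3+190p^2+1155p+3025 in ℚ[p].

Apply the Euclidean algorithm:
  p^4-20p^2-525p-2750 = (p^4+21p^3+190p^2+1155p+3025) + (-21p^3-210p^2-1680p-5775)
  p^4+21p^3+190p^2+1155p+3025 = (-(1/21)p-11/21)(-21p^3-210p^2-1680p-5775) + (0)
Last nonzero remainder: -21p^3-210p^2-1680p-5775. Dividing through by -21 gives the monic gcd p^3+10p^2+80p+275.
Then lcm(f, g) = f·g / gcd(f, g); expanding and making the result monic gives the answer.

p^5+11p^4-20p^3-745p^2-8525p-30250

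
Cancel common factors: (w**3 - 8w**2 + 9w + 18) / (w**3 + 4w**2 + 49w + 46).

(w**2 - 9w + 18)/(w**2 + 3w + 46)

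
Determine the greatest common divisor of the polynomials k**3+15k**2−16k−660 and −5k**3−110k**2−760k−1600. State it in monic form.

k+10

By polynomial division,
  k**3+15k**2−16k−660 = (−1/5)(−5k**3−110k**2−760k−1600) + (−7k**2−168k−980)
  −5k**3−110k**2−760k−1600 = ((5/7)k−10/7)(−7k**2−168k−980) + (−300k−3000)
  −7k**2−168k−980 = ((7/300)k+49/150)(−300k−3000) + (0)
Last nonzero remainder: −300k−3000. Dividing through by −300 gives the monic gcd k+10.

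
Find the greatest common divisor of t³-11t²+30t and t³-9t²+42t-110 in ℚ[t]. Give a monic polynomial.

By polynomial division,
  t³-11t²+30t = (t³-9t²+42t-110) + (-2t²-12t+110)
  t³-9t²+42t-110 = (-(1/2)t+15/2)(-2t²-12t+110) + (187t-935)
  -2t²-12t+110 = (-(2/187)t-2/17)(187t-935) + (0)
Last nonzero remainder: 187t-935. Dividing through by 187 gives the monic gcd t-5.

t-5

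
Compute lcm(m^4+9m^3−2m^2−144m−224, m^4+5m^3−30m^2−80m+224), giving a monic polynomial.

m^5+7m^4−20m^3−140m^2+64m+448

Repeated division with remainder:
  m^4+9m^3−2m^2−144m−224 = (m^4+5m^3−30m^2−80m+224) + (4m^3+28m^2−64m−448)
  m^4+5m^3−30m^2−80m+224 = ((1/4)m−1/2)(4m^3+28m^2−64m−448) + (0)
Last nonzero remainder: 4m^3+28m^2−64m−448. Dividing through by 4 gives the monic gcd m^3+7m^2−16m−112.
Then lcm(f, g) = f·g / gcd(f, g); expanding and making the result monic gives the answer.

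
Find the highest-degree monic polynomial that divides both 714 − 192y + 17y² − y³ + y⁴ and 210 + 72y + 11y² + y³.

Apply the Euclidean algorithm:
  y⁴ − y³ + 17y² − 192y + 714 = (y − 12)(y³ + 11y² + 72y + 210) + (77y² + 462y + 3234)
  y³ + 11y² + 72y + 210 = ((1/77)y + 5/77)(77y² + 462y + 3234) + (0)
Last nonzero remainder: 77y² + 462y + 3234. Dividing through by 77 gives the monic gcd y² + 6y + 42.

42 + 6y + y²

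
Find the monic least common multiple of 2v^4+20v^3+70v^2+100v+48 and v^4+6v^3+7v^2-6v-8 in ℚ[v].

v^5+9v^4+25v^3+15v^2-26v-24

Apply the Euclidean algorithm:
  2v^4+20v^3+70v^2+100v+48 = (2)(v^4+6v^3+7v^2-6v-8) + (8v^3+56v^2+112v+64)
  v^4+6v^3+7v^2-6v-8 = ((1/8)v-1/8)(8v^3+56v^2+112v+64) + (0)
Last nonzero remainder: 8v^3+56v^2+112v+64. Dividing through by 8 gives the monic gcd v^3+7v^2+14v+8.
Then lcm(f, g) = f·g / gcd(f, g); expanding and making the result monic gives the answer.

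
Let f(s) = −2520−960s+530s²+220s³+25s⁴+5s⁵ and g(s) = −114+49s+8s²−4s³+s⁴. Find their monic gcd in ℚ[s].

Repeated division with remainder:
  5s⁵+25s⁴+220s³+530s²−960s−2520 = (5s+45)(s⁴−4s³+8s²+49s−114) + (360s³−75s²−2595s+2610)
  s⁴−4s³+8s²+49s−114 = ((1/360)s−91/8640)(360s³−75s²−2595s+2610) + ((8305/576)s²+(8305/576)s−8305/96)
  360s³−75s²−2595s+2610 = ((41472/1661)s−50112/1661)((8305/576)s²+(8305/576)s−8305/96) + (0)
Last nonzero remainder: (8305/576)s²+(8305/576)s−8305/96. Dividing through by 8305/576 gives the monic gcd s²+s−6.

−6+s+s²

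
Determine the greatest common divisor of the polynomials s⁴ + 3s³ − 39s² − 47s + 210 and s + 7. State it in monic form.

Euclidean algorithm in ℚ[s]:
  s⁴ + 3s³ − 39s² − 47s + 210 = (s³ − 4s² − 11s + 30)(s + 7) + (0)
The last nonzero remainder s + 7 is already monic.

s + 7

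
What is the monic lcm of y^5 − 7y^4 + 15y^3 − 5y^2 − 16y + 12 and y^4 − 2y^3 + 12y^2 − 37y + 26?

y^7 − 6y^6 + 21y^5 − 81y^4 + 174y^3 − 69y^2 − 196y + 156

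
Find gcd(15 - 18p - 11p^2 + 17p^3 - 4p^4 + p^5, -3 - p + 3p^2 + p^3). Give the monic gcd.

-1 + p^2

By polynomial division,
  p^5 - 4p^4 + 17p^3 - 11p^2 - 18p + 15 = (p^2 - 7p + 39)(p^3 + 3p^2 - p - 3) + (-132p^2 + 132)
  p^3 + 3p^2 - p - 3 = (-(1/132)p - 1/44)(-132p^2 + 132) + (0)
Last nonzero remainder: -132p^2 + 132. Dividing through by -132 gives the monic gcd p^2 - 1.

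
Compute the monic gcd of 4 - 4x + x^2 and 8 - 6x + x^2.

-2 + x

Apply the Euclidean algorithm:
  x^2 - 4x + 4 = (x^2 - 6x + 8) + (2x - 4)
  x^2 - 6x + 8 = ((1/2)x - 2)(2x - 4) + (0)
Last nonzero remainder: 2x - 4. Dividing through by 2 gives the monic gcd x - 2.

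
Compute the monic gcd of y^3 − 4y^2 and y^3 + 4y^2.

Apply the Euclidean algorithm:
  y^3 − 4y^2 = (y^3 + 4y^2) + (−8y^2)
  y^3 + 4y^2 = (−(1/8)y − 1/2)(−8y^2) + (0)
Last nonzero remainder: −8y^2. Dividing through by −8 gives the monic gcd y^2.

y^2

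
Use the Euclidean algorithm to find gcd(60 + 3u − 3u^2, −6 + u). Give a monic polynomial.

1

Euclidean algorithm in ℚ[u]:
  −3u^2 + 3u + 60 = (−3u − 15)(u − 6) + (−30)
  u − 6 = (−(1/30)u + 1/5)(−30) + (0)
The last nonzero remainder is the constant −30, so the polynomials are coprime and gcd = 1.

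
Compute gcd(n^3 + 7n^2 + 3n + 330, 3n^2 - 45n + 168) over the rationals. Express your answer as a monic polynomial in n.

1

By polynomial division,
  n^3 + 7n^2 + 3n + 330 = ((1/3)n + 22/3)(3n^2 - 45n + 168) + (277n - 902)
  3n^2 - 45n + 168 = ((3/277)n - 9759/76729)(277n - 902) + (4087854/76729)
  277n - 902 = ((21253933/4087854)n - 34604779/2043927)(4087854/76729) + (0)
The last nonzero remainder is the constant 4087854/76729, so the polynomials are coprime and gcd = 1.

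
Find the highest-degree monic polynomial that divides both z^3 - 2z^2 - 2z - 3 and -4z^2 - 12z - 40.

1

By polynomial division,
  z^3 - 2z^2 - 2z - 3 = (-(1/4)z + 5/4)(-4z^2 - 12z - 40) + (3z + 47)
  -4z^2 - 12z - 40 = (-(4/3)z + 152/9)(3z + 47) + (-7504/9)
  3z + 47 = (-(27/7504)z - 423/7504)(-7504/9) + (0)
The last nonzero remainder is the constant -7504/9, so the polynomials are coprime and gcd = 1.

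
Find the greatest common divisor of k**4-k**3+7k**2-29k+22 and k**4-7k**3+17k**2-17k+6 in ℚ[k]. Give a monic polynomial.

k**2-3k+2

Apply the Euclidean algorithm:
  k**4-k**3+7k**2-29k+22 = (k**4-7k**3+17k**2-17k+6) + (6k**3-10k**2-12k+16)
  k**4-7k**3+17k**2-17k+6 = ((1/6)k-8/9)(6k**3-10k**2-12k+16) + ((91/9)k**2-(91/3)k+182/9)
  6k**3-10k**2-12k+16 = ((54/91)k+72/91)((91/9)k**2-(91/3)k+182/9) + (0)
Last nonzero remainder: (91/9)k**2-(91/3)k+182/9. Dividing through by 91/9 gives the monic gcd k**2-3k+2.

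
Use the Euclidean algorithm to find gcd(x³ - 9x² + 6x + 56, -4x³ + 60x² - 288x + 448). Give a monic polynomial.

Repeated division with remainder:
  x³ - 9x² + 6x + 56 = (-1/4)(-4x³ + 60x² - 288x + 448) + (6x² - 66x + 168)
  -4x³ + 60x² - 288x + 448 = (-(2/3)x + 8/3)(6x² - 66x + 168) + (0)
Last nonzero remainder: 6x² - 66x + 168. Dividing through by 6 gives the monic gcd x² - 11x + 28.

x² - 11x + 28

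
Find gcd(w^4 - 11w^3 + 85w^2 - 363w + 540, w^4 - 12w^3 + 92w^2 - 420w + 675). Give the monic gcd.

Apply the Euclidean algorithm:
  w^4 - 11w^3 + 85w^2 - 363w + 540 = (w^4 - 12w^3 + 92w^2 - 420w + 675) + (w^3 - 7w^2 + 57w - 135)
  w^4 - 12w^3 + 92w^2 - 420w + 675 = (w - 5)(w^3 - 7w^2 + 57w - 135) + (0)
The last nonzero remainder w^3 - 7w^2 + 57w - 135 is already monic.

w^3 - 7w^2 + 57w - 135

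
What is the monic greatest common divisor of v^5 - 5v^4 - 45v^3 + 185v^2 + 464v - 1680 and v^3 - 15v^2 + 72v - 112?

Euclidean algorithm in ℚ[v]:
  v^5 - 5v^4 - 45v^3 + 185v^2 + 464v - 1680 = (v^2 + 10v + 33)(v^3 - 15v^2 + 72v - 112) + (72v^2 - 792v + 2016)
  v^3 - 15v^2 + 72v - 112 = ((1/72)v - 1/18)(72v^2 - 792v + 2016) + (0)
Last nonzero remainder: 72v^2 - 792v + 2016. Dividing through by 72 gives the monic gcd v^2 - 11v + 28.

v^2 - 11v + 28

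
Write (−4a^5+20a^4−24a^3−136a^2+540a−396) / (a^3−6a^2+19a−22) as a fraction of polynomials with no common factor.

By polynomial division,
  −4a^5+20a^4−24a^3−136a^2+540a−396 = (−4a^2−4a+28)(a^3−6a^2+19a−22) + (20a^2−80a+220)
  a^3−6a^2+19a−22 = ((1/20)a−1/10)(20a^2−80a+220) + (0)
Last nonzero remainder: 20a^2−80a+220. Dividing through by 20 gives the monic gcd a^2−4a+11.
Cancel a^2−4a+11 from numerator and denominator to get the reduced form.

(−4a^3+4a^2+36a−36)/(a−2)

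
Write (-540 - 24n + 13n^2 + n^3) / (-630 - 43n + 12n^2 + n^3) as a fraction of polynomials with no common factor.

By polynomial division,
  n^3 + 13n^2 - 24n - 540 = (n^3 + 12n^2 - 43n - 630) + (n^2 + 19n + 90)
  n^3 + 12n^2 - 43n - 630 = (n - 7)(n^2 + 19n + 90) + (0)
The last nonzero remainder n^2 + 19n + 90 is already monic.
Cancel n^2 + 19n + 90 from numerator and denominator to get the reduced form.

(-6 + n)/(-7 + n)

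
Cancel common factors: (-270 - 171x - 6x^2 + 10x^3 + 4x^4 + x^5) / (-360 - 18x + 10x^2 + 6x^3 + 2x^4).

(6 + 5x + x^2)/(8 + 2x)

Euclidean algorithm in ℚ[x]:
  x^5 + 4x^4 + 10x^3 - 6x^2 - 171x - 270 = ((1/2)x + 1/2)(2x^4 + 6x^3 + 10x^2 - 18x - 360) + (2x^3 - 2x^2 + 18x - 90)
  2x^4 + 6x^3 + 10x^2 - 18x - 360 = (x + 4)(2x^3 - 2x^2 + 18x - 90) + (0)
Last nonzero remainder: 2x^3 - 2x^2 + 18x - 90. Dividing through by 2 gives the monic gcd x^3 - x^2 + 9x - 45.
Cancel x^3 - x^2 + 9x - 45 from numerator and denominator to get the reduced form.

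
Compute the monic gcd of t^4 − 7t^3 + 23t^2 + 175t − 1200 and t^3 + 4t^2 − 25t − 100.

t^2 − 25

Euclidean algorithm in ℚ[t]:
  t^4 − 7t^3 + 23t^2 + 175t − 1200 = (t − 11)(t^3 + 4t^2 − 25t − 100) + (92t^2 − 2300)
  t^3 + 4t^2 − 25t − 100 = ((1/92)t + 1/23)(92t^2 − 2300) + (0)
Last nonzero remainder: 92t^2 − 2300. Dividing through by 92 gives the monic gcd t^2 − 25.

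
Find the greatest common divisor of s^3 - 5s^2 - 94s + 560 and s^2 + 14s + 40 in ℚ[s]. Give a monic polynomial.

s + 10

Apply the Euclidean algorithm:
  s^3 - 5s^2 - 94s + 560 = (s - 19)(s^2 + 14s + 40) + (132s + 1320)
  s^2 + 14s + 40 = ((1/132)s + 1/33)(132s + 1320) + (0)
Last nonzero remainder: 132s + 1320. Dividing through by 132 gives the monic gcd s + 10.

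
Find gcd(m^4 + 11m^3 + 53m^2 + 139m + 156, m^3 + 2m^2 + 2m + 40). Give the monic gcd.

m + 4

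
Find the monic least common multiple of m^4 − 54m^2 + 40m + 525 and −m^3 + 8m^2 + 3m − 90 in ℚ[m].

m^5 − 6m^4 − 54m^3 + 364m^2 + 285m − 3150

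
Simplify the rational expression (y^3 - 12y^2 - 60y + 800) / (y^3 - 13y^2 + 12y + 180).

(y^2 - 2y - 80)/(y^2 - 3y - 18)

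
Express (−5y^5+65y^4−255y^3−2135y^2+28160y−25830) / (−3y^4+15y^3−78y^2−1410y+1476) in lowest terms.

Apply the Euclidean algorithm:
  −5y^5+65y^4−255y^3−2135y^2+28160y−25830 = ((5/3)y−40/3)(−3y^4+15y^3−78y^2−1410y+1476) + (75y^3−825y^2+6900y−6150)
  −3y^4+15y^3−78y^2−1410y+1476 = (−(1/25)y−6/25)(75y^3−825y^2+6900y−6150) + (0)
Last nonzero remainder: 75y^3−825y^2+6900y−6150. Dividing through by 75 gives the monic gcd y^3−11y^2+92y−82.
Cancel y^3−11y^2+92y−82 from numerator and denominator to get the reduced form.

(5y^2−10y−315)/(3y+18)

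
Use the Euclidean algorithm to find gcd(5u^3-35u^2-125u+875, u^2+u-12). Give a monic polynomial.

Apply the Euclidean algorithm:
  5u^3-35u^2-125u+875 = (5u-40)(u^2+u-12) + (-25u+395)
  u^2+u-12 = (-(1/25)u-84/125)(-25u+395) + (6336/25)
  -25u+395 = (-(625/6336)u+9875/6336)(6336/25) + (0)
The last nonzero remainder is the constant 6336/25, so the polynomials are coprime and gcd = 1.

1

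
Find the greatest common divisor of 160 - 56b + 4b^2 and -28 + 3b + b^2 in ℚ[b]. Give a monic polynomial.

Apply the Euclidean algorithm:
  4b^2 - 56b + 160 = (4)(b^2 + 3b - 28) + (-68b + 272)
  b^2 + 3b - 28 = (-(1/68)b - 7/68)(-68b + 272) + (0)
Last nonzero remainder: -68b + 272. Dividing through by -68 gives the monic gcd b - 4.

-4 + b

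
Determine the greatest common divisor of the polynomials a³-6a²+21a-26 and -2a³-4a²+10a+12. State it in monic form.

Repeated division with remainder:
  a³-6a²+21a-26 = (-1/2)(-2a³-4a²+10a+12) + (-8a²+26a-20)
  -2a³-4a²+10a+12 = ((1/4)a+21/16)(-8a²+26a-20) + (-(153/8)a+153/4)
  -8a²+26a-20 = ((64/153)a-80/153)(-(153/8)a+153/4) + (0)
Last nonzero remainder: -(153/8)a+153/4. Dividing through by -153/8 gives the monic gcd a-2.

a-2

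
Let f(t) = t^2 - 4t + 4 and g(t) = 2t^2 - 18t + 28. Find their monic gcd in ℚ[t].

t - 2

Euclidean algorithm in ℚ[t]:
  t^2 - 4t + 4 = (1/2)(2t^2 - 18t + 28) + (5t - 10)
  2t^2 - 18t + 28 = ((2/5)t - 14/5)(5t - 10) + (0)
Last nonzero remainder: 5t - 10. Dividing through by 5 gives the monic gcd t - 2.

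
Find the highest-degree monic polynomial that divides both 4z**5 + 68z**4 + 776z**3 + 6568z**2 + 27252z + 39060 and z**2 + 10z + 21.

Repeated division with remainder:
  4z**5 + 68z**4 + 776z**3 + 6568z**2 + 27252z + 39060 = (4z**3 + 28z**2 + 412z + 1860)(z**2 + 10z + 21) + (0)
The last nonzero remainder z**2 + 10z + 21 is already monic.

z**2 + 10z + 21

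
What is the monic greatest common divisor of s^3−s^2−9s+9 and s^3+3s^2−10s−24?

By polynomial division,
  s^3−s^2−9s+9 = (s^3+3s^2−10s−24) + (−4s^2+s+33)
  s^3+3s^2−10s−24 = (−(1/4)s−13/16)(−4s^2+s+33) + (−(15/16)s+45/16)
  −4s^2+s+33 = ((64/15)s+176/15)(−(15/16)s+45/16) + (0)
Last nonzero remainder: −(15/16)s+45/16. Dividing through by −15/16 gives the monic gcd s−3.

s−3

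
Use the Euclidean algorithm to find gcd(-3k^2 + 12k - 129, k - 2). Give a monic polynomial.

1

By polynomial division,
  -3k^2 + 12k - 129 = (-3k + 6)(k - 2) + (-117)
  k - 2 = (-(1/117)k + 2/117)(-117) + (0)
The last nonzero remainder is the constant -117, so the polynomials are coprime and gcd = 1.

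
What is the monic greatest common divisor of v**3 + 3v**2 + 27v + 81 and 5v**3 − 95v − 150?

v + 3

Euclidean algorithm in ℚ[v]:
  v**3 + 3v**2 + 27v + 81 = (1/5)(5v**3 − 95v − 150) + (3v**2 + 46v + 111)
  5v**3 − 95v − 150 = ((5/3)v − 230/9)(3v**2 + 46v + 111) + ((8060/9)v + 8060/3)
  3v**2 + 46v + 111 = ((27/8060)v + 333/8060)((8060/9)v + 8060/3) + (0)
Last nonzero remainder: (8060/9)v + 8060/3. Dividing through by 8060/9 gives the monic gcd v + 3.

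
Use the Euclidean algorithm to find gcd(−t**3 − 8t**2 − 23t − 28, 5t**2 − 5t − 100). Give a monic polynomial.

t + 4

Apply the Euclidean algorithm:
  −t**3 − 8t**2 − 23t − 28 = (−(1/5)t − 9/5)(5t**2 − 5t − 100) + (−52t − 208)
  5t**2 − 5t − 100 = (−(5/52)t + 25/52)(−52t − 208) + (0)
Last nonzero remainder: −52t − 208. Dividing through by −52 gives the monic gcd t + 4.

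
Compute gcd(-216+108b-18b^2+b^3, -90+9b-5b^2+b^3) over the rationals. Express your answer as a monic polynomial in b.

-6+b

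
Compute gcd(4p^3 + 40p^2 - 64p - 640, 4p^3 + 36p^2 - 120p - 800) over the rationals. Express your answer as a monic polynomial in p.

p^2 + 14p + 40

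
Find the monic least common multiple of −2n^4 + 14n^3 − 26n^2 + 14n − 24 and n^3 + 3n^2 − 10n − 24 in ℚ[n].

n^6 − n^5 − 21n^4 + 15n^3 + 74n^2 + 16n + 96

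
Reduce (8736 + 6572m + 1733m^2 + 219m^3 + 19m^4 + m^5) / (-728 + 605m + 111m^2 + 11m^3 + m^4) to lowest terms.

(12 + 7m + m^2)/(-1 + m)

By polynomial division,
  m^5 + 19m^4 + 219m^3 + 1733m^2 + 6572m + 8736 = (m + 8)(m^4 + 11m^3 + 111m^2 + 605m - 728) + (20m^3 + 240m^2 + 2460m + 14560)
  m^4 + 11m^3 + 111m^2 + 605m - 728 = ((1/20)m - 1/20)(20m^3 + 240m^2 + 2460m + 14560) + (0)
Last nonzero remainder: 20m^3 + 240m^2 + 2460m + 14560. Dividing through by 20 gives the monic gcd m^3 + 12m^2 + 123m + 728.
Cancel m^3 + 12m^2 + 123m + 728 from numerator and denominator to get the reduced form.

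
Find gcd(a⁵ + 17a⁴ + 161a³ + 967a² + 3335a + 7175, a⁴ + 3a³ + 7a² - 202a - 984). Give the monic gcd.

a² + 5a + 41

Euclidean algorithm in ℚ[a]:
  a⁵ + 17a⁴ + 161a³ + 967a² + 3335a + 7175 = (a + 14)(a⁴ + 3a³ + 7a² - 202a - 984) + (112a³ + 1071a² + 7147a + 20951)
  a⁴ + 3a³ + 7a² - 202a - 984 = ((1/112)a - 15/256)(112a³ + 1071a² + 7147a + 20951) + ((1521/256)a² + (7605/256)a + 62361/256)
  112a³ + 1071a² + 7147a + 20951 = ((28672/1521)a + 130816/1521)((1521/256)a² + (7605/256)a + 62361/256) + (0)
Last nonzero remainder: (1521/256)a² + (7605/256)a + 62361/256. Dividing through by 1521/256 gives the monic gcd a² + 5a + 41.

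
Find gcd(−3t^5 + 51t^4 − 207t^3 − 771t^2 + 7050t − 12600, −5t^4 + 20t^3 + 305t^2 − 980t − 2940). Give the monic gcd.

t^2 − 13t + 42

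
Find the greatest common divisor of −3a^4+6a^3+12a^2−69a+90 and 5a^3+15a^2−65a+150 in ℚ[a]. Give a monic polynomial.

Euclidean algorithm in ℚ[a]:
  −3a^4+6a^3+12a^2−69a+90 = (−(3/5)a+3)(5a^3+15a^2−65a+150) + (−72a^2+216a−360)
  5a^3+15a^2−65a+150 = (−(5/72)a−5/12)(−72a^2+216a−360) + (0)
Last nonzero remainder: −72a^2+216a−360. Dividing through by −72 gives the monic gcd a^2−3a+5.

a^2−3a+5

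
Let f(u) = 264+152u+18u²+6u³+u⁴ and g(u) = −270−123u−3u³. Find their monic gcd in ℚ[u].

By polynomial division,
  u⁴+6u³+18u²+152u+264 = (−(1/3)u−2)(−3u³−123u−270) + (−23u²−184u−276)
  −3u³−123u−270 = ((3/23)u−24/23)(−23u²−184u−276) + (−279u−558)
  −23u²−184u−276 = ((23/279)u+46/93)(−279u−558) + (0)
Last nonzero remainder: −279u−558. Dividing through by −279 gives the monic gcd u+2.

2+u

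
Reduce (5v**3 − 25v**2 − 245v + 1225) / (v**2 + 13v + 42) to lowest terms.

(5v**2 − 60v + 175)/(v + 6)

Apply the Euclidean algorithm:
  5v**3 − 25v**2 − 245v + 1225 = (5v − 90)(v**2 + 13v + 42) + (715v + 5005)
  v**2 + 13v + 42 = ((1/715)v + 6/715)(715v + 5005) + (0)
Last nonzero remainder: 715v + 5005. Dividing through by 715 gives the monic gcd v + 7.
Cancel v + 7 from numerator and denominator to get the reduced form.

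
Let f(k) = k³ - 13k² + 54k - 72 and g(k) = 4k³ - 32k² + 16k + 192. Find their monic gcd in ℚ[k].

k² - 10k + 24

Euclidean algorithm in ℚ[k]:
  k³ - 13k² + 54k - 72 = (1/4)(4k³ - 32k² + 16k + 192) + (-5k² + 50k - 120)
  4k³ - 32k² + 16k + 192 = (-(4/5)k - 8/5)(-5k² + 50k - 120) + (0)
Last nonzero remainder: -5k² + 50k - 120. Dividing through by -5 gives the monic gcd k² - 10k + 24.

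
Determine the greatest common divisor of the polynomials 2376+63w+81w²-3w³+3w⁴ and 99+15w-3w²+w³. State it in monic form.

33-6w+w²

By polynomial division,
  3w⁴-3w³+81w²+63w+2376 = (3w+6)(w³-3w²+15w+99) + (54w²-324w+1782)
  w³-3w²+15w+99 = ((1/54)w+1/18)(54w²-324w+1782) + (0)
Last nonzero remainder: 54w²-324w+1782. Dividing through by 54 gives the monic gcd w²-6w+33.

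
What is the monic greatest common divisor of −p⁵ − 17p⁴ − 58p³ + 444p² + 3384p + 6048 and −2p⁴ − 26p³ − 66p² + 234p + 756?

Apply the Euclidean algorithm:
  −p⁵ − 17p⁴ − 58p³ + 444p² + 3384p + 6048 = ((1/2)p + 2)(−2p⁴ − 26p³ − 66p² + 234p + 756) + (27p³ + 459p² + 2538p + 4536)
  −2p⁴ − 26p³ − 66p² + 234p + 756 = (−(2/27)p + 8/27)(27p³ + 459p² + 2538p + 4536) + (−14p² − 182p − 588)
  27p³ + 459p² + 2538p + 4536 = (−(27/14)p − 54/7)(−14p² − 182p − 588) + (0)
Last nonzero remainder: −14p² − 182p − 588. Dividing through by −14 gives the monic gcd p² + 13p + 42.

p² + 13p + 42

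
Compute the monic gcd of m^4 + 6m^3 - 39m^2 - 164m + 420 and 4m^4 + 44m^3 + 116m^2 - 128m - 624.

m^2 + 4m - 12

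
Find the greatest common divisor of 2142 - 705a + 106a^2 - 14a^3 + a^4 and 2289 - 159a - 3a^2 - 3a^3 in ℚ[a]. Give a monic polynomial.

-7 + a

Repeated division with remainder:
  a^4 - 14a^3 + 106a^2 - 705a + 2142 = (-(1/3)a + 5)(-3a^3 - 3a^2 - 159a + 2289) + (68a^2 + 853a - 9303)
  -3a^3 - 3a^2 - 159a + 2289 = (-(3/68)a + 2355/4624)(68a^2 + 853a - 9303) + (-(4641843/4624)a + 32492901/4624)
  68a^2 + 853a - 9303 = (-(314432/4641843)a - 2048432/1547281)(-(4641843/4624)a + 32492901/4624) + (0)
Last nonzero remainder: -(4641843/4624)a + 32492901/4624. Dividing through by -4641843/4624 gives the monic gcd a - 7.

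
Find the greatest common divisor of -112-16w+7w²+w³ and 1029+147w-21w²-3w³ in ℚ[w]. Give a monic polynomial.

Repeated division with remainder:
  w³+7w²-16w-112 = (-1/3)(-3w³-21w²+147w+1029) + (33w+231)
  -3w³-21w²+147w+1029 = (-(1/11)w²+49/11)(33w+231) + (0)
Last nonzero remainder: 33w+231. Dividing through by 33 gives the monic gcd w+7.

7+w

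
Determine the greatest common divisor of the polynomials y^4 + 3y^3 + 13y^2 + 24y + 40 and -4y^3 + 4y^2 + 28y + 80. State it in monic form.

y^2 + 3y + 5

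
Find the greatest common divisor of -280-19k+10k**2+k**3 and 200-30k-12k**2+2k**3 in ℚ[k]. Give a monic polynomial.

-5+k

Repeated division with remainder:
  k**3+10k**2-19k-280 = (1/2)(2k**3-12k**2-30k+200) + (16k**2-4k-380)
  2k**3-12k**2-30k+200 = ((1/8)k-23/32)(16k**2-4k-380) + ((117/8)k-585/8)
  16k**2-4k-380 = ((128/117)k+608/117)((117/8)k-585/8) + (0)
Last nonzero remainder: (117/8)k-585/8. Dividing through by 117/8 gives the monic gcd k-5.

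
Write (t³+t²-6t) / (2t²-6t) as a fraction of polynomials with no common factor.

(t²+t-6)/(2t-6)

By polynomial division,
  t³+t²-6t = ((1/2)t+2)(2t²-6t) + (6t)
  2t²-6t = ((1/3)t-1)(6t) + (0)
Last nonzero remainder: 6t. Dividing through by 6 gives the monic gcd t.
Cancel t from numerator and denominator to get the reduced form.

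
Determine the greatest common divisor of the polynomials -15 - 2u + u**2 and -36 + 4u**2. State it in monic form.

3 + u

Euclidean algorithm in ℚ[u]:
  u**2 - 2u - 15 = (1/4)(4u**2 - 36) + (-2u - 6)
  4u**2 - 36 = (-2u + 6)(-2u - 6) + (0)
Last nonzero remainder: -2u - 6. Dividing through by -2 gives the monic gcd u + 3.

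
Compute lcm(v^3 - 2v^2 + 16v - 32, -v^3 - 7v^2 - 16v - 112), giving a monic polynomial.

Apply the Euclidean algorithm:
  v^3 - 2v^2 + 16v - 32 = (-1)(-v^3 - 7v^2 - 16v - 112) + (-9v^2 - 144)
  -v^3 - 7v^2 - 16v - 112 = ((1/9)v + 7/9)(-9v^2 - 144) + (0)
Last nonzero remainder: -9v^2 - 144. Dividing through by -9 gives the monic gcd v^2 + 16.
Then lcm(f, g) = f·g / gcd(f, g); expanding and making the result monic gives the answer.

v^4 + 5v^3 + 2v^2 + 80v - 224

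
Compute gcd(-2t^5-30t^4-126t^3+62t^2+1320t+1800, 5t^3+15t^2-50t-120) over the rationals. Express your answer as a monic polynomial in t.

t^2-t-6

Euclidean algorithm in ℚ[t]:
  -2t^5-30t^4-126t^3+62t^2+1320t+1800 = (-(2/5)t^2-(24/5)t-74/5)(5t^3+15t^2-50t-120) + (-4t^2+4t+24)
  5t^3+15t^2-50t-120 = (-(5/4)t-5)(-4t^2+4t+24) + (0)
Last nonzero remainder: -4t^2+4t+24. Dividing through by -4 gives the monic gcd t^2-t-6.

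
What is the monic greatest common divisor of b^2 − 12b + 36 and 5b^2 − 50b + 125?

1

Apply the Euclidean algorithm:
  b^2 − 12b + 36 = (1/5)(5b^2 − 50b + 125) + (−2b + 11)
  5b^2 − 50b + 125 = (−(5/2)b + 45/4)(−2b + 11) + (5/4)
  −2b + 11 = (−(8/5)b + 44/5)(5/4) + (0)
The last nonzero remainder is the constant 5/4, so the polynomials are coprime and gcd = 1.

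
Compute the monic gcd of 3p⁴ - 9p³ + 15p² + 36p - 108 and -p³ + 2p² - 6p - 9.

By polynomial division,
  3p⁴ - 9p³ + 15p² + 36p - 108 = (-3p + 3)(-p³ + 2p² - 6p - 9) + (-9p² + 27p - 81)
  -p³ + 2p² - 6p - 9 = ((1/9)p + 1/9)(-9p² + 27p - 81) + (0)
Last nonzero remainder: -9p² + 27p - 81. Dividing through by -9 gives the monic gcd p² - 3p + 9.

p² - 3p + 9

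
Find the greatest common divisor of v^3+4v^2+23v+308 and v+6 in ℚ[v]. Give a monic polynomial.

1

Repeated division with remainder:
  v^3+4v^2+23v+308 = (v^2-2v+35)(v+6) + (98)
  v+6 = ((1/98)v+3/49)(98) + (0)
The last nonzero remainder is the constant 98, so the polynomials are coprime and gcd = 1.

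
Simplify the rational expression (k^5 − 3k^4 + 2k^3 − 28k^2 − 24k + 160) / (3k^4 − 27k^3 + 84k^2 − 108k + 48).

(k^3 + 3k^2 + 12k + 20)/(3k^2 − 9k + 6)

By polynomial division,
  k^5 − 3k^4 + 2k^3 − 28k^2 − 24k + 160 = ((1/3)k + 2)(3k^4 − 27k^3 + 84k^2 − 108k + 48) + (28k^3 − 160k^2 + 176k + 64)
  3k^4 − 27k^3 + 84k^2 − 108k + 48 = ((3/28)k − 69/196)(28k^3 − 160k^2 + 176k + 64) + ((432/49)k^2 − (2592/49)k + 3456/49)
  28k^3 − 160k^2 + 176k + 64 = ((343/108)k + 49/54)((432/49)k^2 − (2592/49)k + 3456/49) + (0)
Last nonzero remainder: (432/49)k^2 − (2592/49)k + 3456/49. Dividing through by 432/49 gives the monic gcd k^2 − 6k + 8.
Cancel k^2 − 6k + 8 from numerator and denominator to get the reduced form.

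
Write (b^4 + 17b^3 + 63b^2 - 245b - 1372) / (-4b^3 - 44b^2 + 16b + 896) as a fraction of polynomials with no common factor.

(-b^2 - 14b - 49)/(4b + 32)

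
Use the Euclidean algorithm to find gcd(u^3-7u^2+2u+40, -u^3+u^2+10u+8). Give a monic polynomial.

By polynomial division,
  u^3-7u^2+2u+40 = (-1)(-u^3+u^2+10u+8) + (-6u^2+12u+48)
  -u^3+u^2+10u+8 = ((1/6)u+1/6)(-6u^2+12u+48) + (0)
Last nonzero remainder: -6u^2+12u+48. Dividing through by -6 gives the monic gcd u^2-2u-8.

u^2-2u-8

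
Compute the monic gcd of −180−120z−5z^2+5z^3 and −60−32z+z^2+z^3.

−12−4z+z^2

Apply the Euclidean algorithm:
  5z^3−5z^2−120z−180 = (5)(z^3+z^2−32z−60) + (−10z^2+40z+120)
  z^3+z^2−32z−60 = (−(1/10)z−1/2)(−10z^2+40z+120) + (0)
Last nonzero remainder: −10z^2+40z+120. Dividing through by −10 gives the monic gcd z^2−4z−12.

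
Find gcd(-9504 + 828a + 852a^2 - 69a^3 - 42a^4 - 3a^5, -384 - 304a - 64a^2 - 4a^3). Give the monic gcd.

By polynomial division,
  -3a^5 - 42a^4 - 69a^3 + 852a^2 + 828a - 9504 = ((3/4)a^2 - (3/2)a - 63/4)(-4a^3 - 64a^2 - 304a - 384) + (-324a^2 - 4536a - 15552)
  -4a^3 - 64a^2 - 304a - 384 = ((1/81)a + 2/81)(-324a^2 - 4536a - 15552) + (0)
Last nonzero remainder: -324a^2 - 4536a - 15552. Dividing through by -324 gives the monic gcd a^2 + 14a + 48.

48 + 14a + a^2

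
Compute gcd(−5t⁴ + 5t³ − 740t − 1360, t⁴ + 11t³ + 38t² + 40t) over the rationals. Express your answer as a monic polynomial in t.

By polynomial division,
  −5t⁴ + 5t³ − 740t − 1360 = (−5)(t⁴ + 11t³ + 38t² + 40t) + (60t³ + 190t² − 540t − 1360)
  t⁴ + 11t³ + 38t² + 40t = ((1/60)t + 47/360)(60t³ + 190t² − 540t − 1360) + ((799/36)t² + (799/6)t + 1598/9)
  60t³ + 190t² − 540t − 1360 = ((2160/799)t − 360/47)((799/36)t² + (799/6)t + 1598/9) + (0)
Last nonzero remainder: (799/36)t² + (799/6)t + 1598/9. Dividing through by 799/36 gives the monic gcd t² + 6t + 8.

t² + 6t + 8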